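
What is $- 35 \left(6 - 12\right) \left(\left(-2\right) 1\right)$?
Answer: $-420$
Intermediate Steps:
$- 35 \left(6 - 12\right) \left(\left(-2\right) 1\right) = - 35 \left(6 - 12\right) \left(-2\right) = \left(-35\right) \left(-6\right) \left(-2\right) = 210 \left(-2\right) = -420$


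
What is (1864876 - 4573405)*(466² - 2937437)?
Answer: 7367959976649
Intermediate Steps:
(1864876 - 4573405)*(466² - 2937437) = -2708529*(217156 - 2937437) = -2708529*(-2720281) = 7367959976649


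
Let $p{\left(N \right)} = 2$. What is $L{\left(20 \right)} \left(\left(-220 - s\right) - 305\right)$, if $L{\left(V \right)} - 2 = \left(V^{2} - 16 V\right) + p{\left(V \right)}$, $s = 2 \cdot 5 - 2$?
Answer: $-44772$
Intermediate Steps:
$s = 8$ ($s = 10 - 2 = 8$)
$L{\left(V \right)} = 4 + V^{2} - 16 V$ ($L{\left(V \right)} = 2 + \left(\left(V^{2} - 16 V\right) + 2\right) = 2 + \left(2 + V^{2} - 16 V\right) = 4 + V^{2} - 16 V$)
$L{\left(20 \right)} \left(\left(-220 - s\right) - 305\right) = \left(4 + 20^{2} - 320\right) \left(\left(-220 - 8\right) - 305\right) = \left(4 + 400 - 320\right) \left(\left(-220 - 8\right) - 305\right) = 84 \left(-228 - 305\right) = 84 \left(-533\right) = -44772$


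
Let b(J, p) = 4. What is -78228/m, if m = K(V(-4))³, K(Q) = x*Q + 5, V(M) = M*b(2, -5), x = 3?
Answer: 78228/79507 ≈ 0.98391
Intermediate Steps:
V(M) = 4*M (V(M) = M*4 = 4*M)
K(Q) = 5 + 3*Q (K(Q) = 3*Q + 5 = 5 + 3*Q)
m = -79507 (m = (5 + 3*(4*(-4)))³ = (5 + 3*(-16))³ = (5 - 48)³ = (-43)³ = -79507)
-78228/m = -78228/(-79507) = -78228*(-1/79507) = 78228/79507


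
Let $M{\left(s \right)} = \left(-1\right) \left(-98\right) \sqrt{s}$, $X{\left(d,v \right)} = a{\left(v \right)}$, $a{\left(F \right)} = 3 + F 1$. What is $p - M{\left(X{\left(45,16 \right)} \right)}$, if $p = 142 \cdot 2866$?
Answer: $406972 - 98 \sqrt{19} \approx 4.0655 \cdot 10^{5}$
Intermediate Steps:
$a{\left(F \right)} = 3 + F$
$X{\left(d,v \right)} = 3 + v$
$p = 406972$
$M{\left(s \right)} = 98 \sqrt{s}$
$p - M{\left(X{\left(45,16 \right)} \right)} = 406972 - 98 \sqrt{3 + 16} = 406972 - 98 \sqrt{19}$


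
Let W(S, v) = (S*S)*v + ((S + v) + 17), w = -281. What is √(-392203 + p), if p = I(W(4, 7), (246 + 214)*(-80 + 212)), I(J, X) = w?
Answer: 2*I*√98121 ≈ 626.49*I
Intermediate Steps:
W(S, v) = 17 + S + v + v*S² (W(S, v) = S²*v + (17 + S + v) = v*S² + (17 + S + v) = 17 + S + v + v*S²)
I(J, X) = -281
p = -281
√(-392203 + p) = √(-392203 - 281) = √(-392484) = 2*I*√98121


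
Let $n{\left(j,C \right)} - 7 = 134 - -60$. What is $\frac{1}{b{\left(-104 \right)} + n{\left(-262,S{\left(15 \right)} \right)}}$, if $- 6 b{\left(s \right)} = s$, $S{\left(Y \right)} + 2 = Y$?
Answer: $\frac{3}{655} \approx 0.0045802$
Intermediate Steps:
$S{\left(Y \right)} = -2 + Y$
$b{\left(s \right)} = - \frac{s}{6}$
$n{\left(j,C \right)} = 201$ ($n{\left(j,C \right)} = 7 + \left(134 - -60\right) = 7 + \left(134 + 60\right) = 7 + 194 = 201$)
$\frac{1}{b{\left(-104 \right)} + n{\left(-262,S{\left(15 \right)} \right)}} = \frac{1}{\left(- \frac{1}{6}\right) \left(-104\right) + 201} = \frac{1}{\frac{52}{3} + 201} = \frac{1}{\frac{655}{3}} = \frac{3}{655}$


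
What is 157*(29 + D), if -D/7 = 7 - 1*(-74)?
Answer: -84466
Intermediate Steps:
D = -567 (D = -7*(7 - 1*(-74)) = -7*(7 + 74) = -7*81 = -567)
157*(29 + D) = 157*(29 - 567) = 157*(-538) = -84466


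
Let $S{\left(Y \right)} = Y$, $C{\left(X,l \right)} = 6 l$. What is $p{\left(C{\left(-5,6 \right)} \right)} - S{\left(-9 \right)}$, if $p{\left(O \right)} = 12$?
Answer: $21$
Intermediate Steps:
$p{\left(C{\left(-5,6 \right)} \right)} - S{\left(-9 \right)} = 12 - -9 = 12 + 9 = 21$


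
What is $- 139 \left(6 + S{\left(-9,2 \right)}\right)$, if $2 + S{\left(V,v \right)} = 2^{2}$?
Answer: $-1112$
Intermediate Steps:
$S{\left(V,v \right)} = 2$ ($S{\left(V,v \right)} = -2 + 2^{2} = -2 + 4 = 2$)
$- 139 \left(6 + S{\left(-9,2 \right)}\right) = - 139 \left(6 + 2\right) = \left(-139\right) 8 = -1112$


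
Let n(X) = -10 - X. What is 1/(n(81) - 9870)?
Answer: -1/9961 ≈ -0.00010039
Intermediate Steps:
1/(n(81) - 9870) = 1/((-10 - 1*81) - 9870) = 1/((-10 - 81) - 9870) = 1/(-91 - 9870) = 1/(-9961) = -1/9961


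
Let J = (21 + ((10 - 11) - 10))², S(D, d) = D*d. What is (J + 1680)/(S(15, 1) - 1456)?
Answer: -1780/1441 ≈ -1.2353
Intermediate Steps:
J = 100 (J = (21 + (-1 - 10))² = (21 - 11)² = 10² = 100)
(J + 1680)/(S(15, 1) - 1456) = (100 + 1680)/(15*1 - 1456) = 1780/(15 - 1456) = 1780/(-1441) = 1780*(-1/1441) = -1780/1441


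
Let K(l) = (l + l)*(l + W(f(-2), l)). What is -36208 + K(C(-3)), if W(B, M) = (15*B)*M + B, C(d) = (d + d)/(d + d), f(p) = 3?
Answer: -36110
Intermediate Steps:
C(d) = 1 (C(d) = (2*d)/((2*d)) = (2*d)*(1/(2*d)) = 1)
W(B, M) = B + 15*B*M (W(B, M) = 15*B*M + B = B + 15*B*M)
K(l) = 2*l*(3 + 46*l) (K(l) = (l + l)*(l + 3*(1 + 15*l)) = (2*l)*(l + (3 + 45*l)) = (2*l)*(3 + 46*l) = 2*l*(3 + 46*l))
-36208 + K(C(-3)) = -36208 + 2*1*(3 + 46*1) = -36208 + 2*1*(3 + 46) = -36208 + 2*1*49 = -36208 + 98 = -36110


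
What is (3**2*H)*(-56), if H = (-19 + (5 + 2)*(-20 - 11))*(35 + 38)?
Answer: 8682912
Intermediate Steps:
H = -17228 (H = (-19 + 7*(-31))*73 = (-19 - 217)*73 = -236*73 = -17228)
(3**2*H)*(-56) = (3**2*(-17228))*(-56) = (9*(-17228))*(-56) = -155052*(-56) = 8682912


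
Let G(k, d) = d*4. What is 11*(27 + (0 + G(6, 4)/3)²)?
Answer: 5489/9 ≈ 609.89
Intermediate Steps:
G(k, d) = 4*d
11*(27 + (0 + G(6, 4)/3)²) = 11*(27 + (0 + (4*4)/3)²) = 11*(27 + (0 + 16*(⅓))²) = 11*(27 + (0 + 16/3)²) = 11*(27 + (16/3)²) = 11*(27 + 256/9) = 11*(499/9) = 5489/9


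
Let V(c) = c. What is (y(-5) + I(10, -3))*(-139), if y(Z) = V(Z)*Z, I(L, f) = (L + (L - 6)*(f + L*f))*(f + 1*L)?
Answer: 115231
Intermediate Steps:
I(L, f) = (L + f)*(L + (-6 + L)*(f + L*f)) (I(L, f) = (L + (-6 + L)*(f + L*f))*(f + L) = (L + (-6 + L)*(f + L*f))*(L + f) = (L + f)*(L + (-6 + L)*(f + L*f)))
y(Z) = Z² (y(Z) = Z*Z = Z²)
(y(-5) + I(10, -3))*(-139) = ((-5)² + (10² - 6*(-3)² - 3*10³ + 10²*(-3)² - 5*10*(-3) - 5*10*(-3)² - 5*(-3)*10²))*(-139) = (25 + (100 - 6*9 - 3*1000 + 100*9 + 150 - 5*10*9 - 5*(-3)*100))*(-139) = (25 + (100 - 54 - 3000 + 900 + 150 - 450 + 1500))*(-139) = (25 - 854)*(-139) = -829*(-139) = 115231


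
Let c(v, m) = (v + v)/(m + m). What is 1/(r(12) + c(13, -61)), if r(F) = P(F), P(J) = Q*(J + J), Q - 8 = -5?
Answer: 61/4379 ≈ 0.013930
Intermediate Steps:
Q = 3 (Q = 8 - 5 = 3)
c(v, m) = v/m (c(v, m) = (2*v)/((2*m)) = (2*v)*(1/(2*m)) = v/m)
P(J) = 6*J (P(J) = 3*(J + J) = 3*(2*J) = 6*J)
r(F) = 6*F
1/(r(12) + c(13, -61)) = 1/(6*12 + 13/(-61)) = 1/(72 + 13*(-1/61)) = 1/(72 - 13/61) = 1/(4379/61) = 61/4379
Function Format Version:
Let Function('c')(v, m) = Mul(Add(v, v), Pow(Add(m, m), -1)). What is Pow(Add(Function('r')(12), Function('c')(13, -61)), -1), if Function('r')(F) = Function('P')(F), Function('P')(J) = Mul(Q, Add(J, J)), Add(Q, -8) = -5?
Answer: Rational(61, 4379) ≈ 0.013930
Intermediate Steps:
Q = 3 (Q = Add(8, -5) = 3)
Function('c')(v, m) = Mul(v, Pow(m, -1)) (Function('c')(v, m) = Mul(Mul(2, v), Pow(Mul(2, m), -1)) = Mul(Mul(2, v), Mul(Rational(1, 2), Pow(m, -1))) = Mul(v, Pow(m, -1)))
Function('P')(J) = Mul(6, J) (Function('P')(J) = Mul(3, Add(J, J)) = Mul(3, Mul(2, J)) = Mul(6, J))
Function('r')(F) = Mul(6, F)
Pow(Add(Function('r')(12), Function('c')(13, -61)), -1) = Pow(Add(Mul(6, 12), Mul(13, Pow(-61, -1))), -1) = Pow(Add(72, Mul(13, Rational(-1, 61))), -1) = Pow(Add(72, Rational(-13, 61)), -1) = Pow(Rational(4379, 61), -1) = Rational(61, 4379)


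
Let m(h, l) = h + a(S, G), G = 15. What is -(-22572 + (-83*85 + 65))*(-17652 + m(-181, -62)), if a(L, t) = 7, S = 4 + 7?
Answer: -526972212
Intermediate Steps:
S = 11
m(h, l) = 7 + h (m(h, l) = h + 7 = 7 + h)
-(-22572 + (-83*85 + 65))*(-17652 + m(-181, -62)) = -(-22572 + (-83*85 + 65))*(-17652 + (7 - 181)) = -(-22572 + (-7055 + 65))*(-17652 - 174) = -(-22572 - 6990)*(-17826) = -(-29562)*(-17826) = -1*526972212 = -526972212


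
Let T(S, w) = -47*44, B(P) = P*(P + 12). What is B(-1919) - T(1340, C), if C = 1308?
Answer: 3661601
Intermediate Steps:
B(P) = P*(12 + P)
T(S, w) = -2068
B(-1919) - T(1340, C) = -1919*(12 - 1919) - 1*(-2068) = -1919*(-1907) + 2068 = 3659533 + 2068 = 3661601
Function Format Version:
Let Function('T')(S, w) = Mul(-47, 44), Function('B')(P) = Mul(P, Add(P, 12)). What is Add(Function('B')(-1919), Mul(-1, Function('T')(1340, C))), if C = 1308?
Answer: 3661601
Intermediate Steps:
Function('B')(P) = Mul(P, Add(12, P))
Function('T')(S, w) = -2068
Add(Function('B')(-1919), Mul(-1, Function('T')(1340, C))) = Add(Mul(-1919, Add(12, -1919)), Mul(-1, -2068)) = Add(Mul(-1919, -1907), 2068) = Add(3659533, 2068) = 3661601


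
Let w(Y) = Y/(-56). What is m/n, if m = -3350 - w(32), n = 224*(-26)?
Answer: 11723/20384 ≈ 0.57511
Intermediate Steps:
w(Y) = -Y/56 (w(Y) = Y*(-1/56) = -Y/56)
n = -5824
m = -23446/7 (m = -3350 - (-1)*32/56 = -3350 - 1*(-4/7) = -3350 + 4/7 = -23446/7 ≈ -3349.4)
m/n = -23446/7/(-5824) = -23446/7*(-1/5824) = 11723/20384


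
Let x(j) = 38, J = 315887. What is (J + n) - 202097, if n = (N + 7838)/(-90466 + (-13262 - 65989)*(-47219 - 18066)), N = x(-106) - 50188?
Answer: 588727961499198/5173811069 ≈ 1.1379e+5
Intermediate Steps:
N = -50150 (N = 38 - 50188 = -50150)
n = -42312/5173811069 (n = (-50150 + 7838)/(-90466 + (-13262 - 65989)*(-47219 - 18066)) = -42312/(-90466 - 79251*(-65285)) = -42312/(-90466 + 5173901535) = -42312/5173811069 ≈ -8.1781e-6)
(J + n) - 202097 = (315887 - 42312/5173811069) - 202097 = 1634339657110891/5173811069 - 202097 = 588727961499198/5173811069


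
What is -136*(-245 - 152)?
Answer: 53992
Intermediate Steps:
-136*(-245 - 152) = -136*(-397) = 53992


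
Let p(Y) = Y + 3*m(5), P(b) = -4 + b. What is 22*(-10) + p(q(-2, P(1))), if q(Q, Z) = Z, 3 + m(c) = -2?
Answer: -238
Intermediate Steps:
m(c) = -5 (m(c) = -3 - 2 = -5)
p(Y) = -15 + Y (p(Y) = Y + 3*(-5) = Y - 15 = -15 + Y)
22*(-10) + p(q(-2, P(1))) = 22*(-10) + (-15 + (-4 + 1)) = -220 + (-15 - 3) = -220 - 18 = -238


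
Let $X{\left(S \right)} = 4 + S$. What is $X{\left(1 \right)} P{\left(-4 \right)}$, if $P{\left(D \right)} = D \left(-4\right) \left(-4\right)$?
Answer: $-320$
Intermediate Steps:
$P{\left(D \right)} = 16 D$ ($P{\left(D \right)} = - 4 D \left(-4\right) = 16 D$)
$X{\left(1 \right)} P{\left(-4 \right)} = \left(4 + 1\right) 16 \left(-4\right) = 5 \left(-64\right) = -320$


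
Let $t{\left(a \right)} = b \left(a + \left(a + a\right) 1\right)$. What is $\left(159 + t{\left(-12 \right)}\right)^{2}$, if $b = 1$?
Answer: $15129$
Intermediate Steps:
$t{\left(a \right)} = 3 a$ ($t{\left(a \right)} = 1 \left(a + \left(a + a\right) 1\right) = 1 \left(a + 2 a 1\right) = 1 \left(a + 2 a\right) = 1 \cdot 3 a = 3 a$)
$\left(159 + t{\left(-12 \right)}\right)^{2} = \left(159 + 3 \left(-12\right)\right)^{2} = \left(159 - 36\right)^{2} = 123^{2} = 15129$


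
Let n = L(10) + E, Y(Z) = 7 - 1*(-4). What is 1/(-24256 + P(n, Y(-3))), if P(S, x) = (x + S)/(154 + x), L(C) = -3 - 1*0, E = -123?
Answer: -33/800471 ≈ -4.1226e-5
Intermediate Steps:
L(C) = -3 (L(C) = -3 + 0 = -3)
Y(Z) = 11 (Y(Z) = 7 + 4 = 11)
n = -126 (n = -3 - 123 = -126)
P(S, x) = (S + x)/(154 + x)
1/(-24256 + P(n, Y(-3))) = 1/(-24256 + (-126 + 11)/(154 + 11)) = 1/(-24256 - 115/165) = 1/(-24256 + (1/165)*(-115)) = 1/(-24256 - 23/33) = 1/(-800471/33) = -33/800471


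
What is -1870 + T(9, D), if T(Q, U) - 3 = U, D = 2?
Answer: -1865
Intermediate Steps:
T(Q, U) = 3 + U
-1870 + T(9, D) = -1870 + (3 + 2) = -1870 + 5 = -1865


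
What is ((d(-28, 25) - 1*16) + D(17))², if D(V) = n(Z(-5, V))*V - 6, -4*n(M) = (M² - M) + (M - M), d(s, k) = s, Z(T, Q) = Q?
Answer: 1454436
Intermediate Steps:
n(M) = -M²/4 + M/4 (n(M) = -((M² - M) + (M - M))/4 = -((M² - M) + 0)/4 = -(M² - M)/4 = -M²/4 + M/4)
D(V) = -6 + V²*(1 - V)/4 (D(V) = (V*(1 - V)/4)*V - 6 = V²*(1 - V)/4 - 6 = -6 + V²*(1 - V)/4)
((d(-28, 25) - 1*16) + D(17))² = ((-28 - 1*16) + (-6 + (¼)*17²*(1 - 1*17)))² = ((-28 - 16) + (-6 + (¼)*289*(1 - 17)))² = (-44 + (-6 + (¼)*289*(-16)))² = (-44 + (-6 - 1156))² = (-44 - 1162)² = (-1206)² = 1454436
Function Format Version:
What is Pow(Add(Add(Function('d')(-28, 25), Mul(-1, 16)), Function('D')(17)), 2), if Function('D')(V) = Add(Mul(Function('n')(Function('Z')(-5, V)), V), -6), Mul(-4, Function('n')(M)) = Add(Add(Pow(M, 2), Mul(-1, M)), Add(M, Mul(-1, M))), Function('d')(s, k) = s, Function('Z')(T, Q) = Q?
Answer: 1454436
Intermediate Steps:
Function('n')(M) = Add(Mul(Rational(-1, 4), Pow(M, 2)), Mul(Rational(1, 4), M)) (Function('n')(M) = Mul(Rational(-1, 4), Add(Add(Pow(M, 2), Mul(-1, M)), Add(M, Mul(-1, M)))) = Mul(Rational(-1, 4), Add(Add(Pow(M, 2), Mul(-1, M)), 0)) = Mul(Rational(-1, 4), Add(Pow(M, 2), Mul(-1, M))) = Add(Mul(Rational(-1, 4), Pow(M, 2)), Mul(Rational(1, 4), M)))
Function('D')(V) = Add(-6, Mul(Rational(1, 4), Pow(V, 2), Add(1, Mul(-1, V)))) (Function('D')(V) = Add(Mul(Mul(Rational(1, 4), V, Add(1, Mul(-1, V))), V), -6) = Add(Mul(Rational(1, 4), Pow(V, 2), Add(1, Mul(-1, V))), -6) = Add(-6, Mul(Rational(1, 4), Pow(V, 2), Add(1, Mul(-1, V)))))
Pow(Add(Add(Function('d')(-28, 25), Mul(-1, 16)), Function('D')(17)), 2) = Pow(Add(Add(-28, Mul(-1, 16)), Add(-6, Mul(Rational(1, 4), Pow(17, 2), Add(1, Mul(-1, 17))))), 2) = Pow(Add(Add(-28, -16), Add(-6, Mul(Rational(1, 4), 289, Add(1, -17)))), 2) = Pow(Add(-44, Add(-6, Mul(Rational(1, 4), 289, -16))), 2) = Pow(Add(-44, Add(-6, -1156)), 2) = Pow(Add(-44, -1162), 2) = Pow(-1206, 2) = 1454436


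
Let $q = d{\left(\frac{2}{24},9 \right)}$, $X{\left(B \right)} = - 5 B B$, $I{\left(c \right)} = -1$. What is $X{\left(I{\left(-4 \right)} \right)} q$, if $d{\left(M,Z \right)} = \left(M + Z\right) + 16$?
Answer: $- \frac{1505}{12} \approx -125.42$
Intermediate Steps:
$X{\left(B \right)} = - 5 B^{2}$
$d{\left(M,Z \right)} = 16 + M + Z$
$q = \frac{301}{12}$ ($q = 16 + \frac{2}{24} + 9 = 16 + 2 \cdot \frac{1}{24} + 9 = 16 + \frac{1}{12} + 9 = \frac{301}{12} \approx 25.083$)
$X{\left(I{\left(-4 \right)} \right)} q = - 5 \left(-1\right)^{2} \cdot \frac{301}{12} = \left(-5\right) 1 \cdot \frac{301}{12} = \left(-5\right) \frac{301}{12} = - \frac{1505}{12}$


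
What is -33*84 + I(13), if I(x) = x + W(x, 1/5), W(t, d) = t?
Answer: -2746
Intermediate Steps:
I(x) = 2*x (I(x) = x + x = 2*x)
-33*84 + I(13) = -33*84 + 2*13 = -2772 + 26 = -2746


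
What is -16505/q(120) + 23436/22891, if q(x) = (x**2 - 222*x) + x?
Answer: 132372055/55487784 ≈ 2.3856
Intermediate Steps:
q(x) = x**2 - 221*x
-16505/q(120) + 23436/22891 = -16505*1/(120*(-221 + 120)) + 23436/22891 = -16505/(120*(-101)) + 23436*(1/22891) = -16505/(-12120) + 23436/22891 = -16505*(-1/12120) + 23436/22891 = 3301/2424 + 23436/22891 = 132372055/55487784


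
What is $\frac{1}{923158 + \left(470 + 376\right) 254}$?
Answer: $\frac{1}{1138042} \approx 8.787 \cdot 10^{-7}$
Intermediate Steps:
$\frac{1}{923158 + \left(470 + 376\right) 254} = \frac{1}{923158 + 846 \cdot 254} = \frac{1}{923158 + 214884} = \frac{1}{1138042}$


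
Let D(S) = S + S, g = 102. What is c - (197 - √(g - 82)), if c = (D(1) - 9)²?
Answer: -148 + 2*√5 ≈ -143.53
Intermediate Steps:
D(S) = 2*S
c = 49 (c = (2*1 - 9)² = (2 - 9)² = (-7)² = 49)
c - (197 - √(g - 82)) = 49 - (197 - √(102 - 82)) = 49 - (197 - √20) = 49 - (197 - 2*√5) = 49 + (-197 + 2*√5) = -148 + 2*√5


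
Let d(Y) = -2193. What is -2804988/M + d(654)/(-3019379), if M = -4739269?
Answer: 8479715079369/14309649293951 ≈ 0.59259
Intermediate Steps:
-2804988/M + d(654)/(-3019379) = -2804988/(-4739269) - 2193/(-3019379) = -2804988*(-1/4739269) - 2193*(-1/3019379) = 2804988/4739269 + 2193/3019379 = 8479715079369/14309649293951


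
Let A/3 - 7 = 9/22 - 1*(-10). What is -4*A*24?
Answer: -55152/11 ≈ -5013.8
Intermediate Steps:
A = 1149/22 (A = 21 + 3*(9/22 - 1*(-10)) = 21 + 3*(9*(1/22) + 10) = 21 + 3*(9/22 + 10) = 21 + 3*(229/22) = 21 + 687/22 = 1149/22 ≈ 52.227)
-4*A*24 = -4*1149/22*24 = -2298/11*24 = -55152/11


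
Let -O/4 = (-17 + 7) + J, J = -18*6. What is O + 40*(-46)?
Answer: -1368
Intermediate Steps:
J = -108
O = 472 (O = -4*((-17 + 7) - 108) = -4*(-10 - 108) = -4*(-118) = 472)
O + 40*(-46) = 472 + 40*(-46) = 472 - 1840 = -1368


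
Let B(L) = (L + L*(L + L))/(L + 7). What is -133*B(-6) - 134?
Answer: -8912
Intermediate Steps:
B(L) = (L + 2*L²)/(7 + L) (B(L) = (L + L*(2*L))/(7 + L) = (L + 2*L²)/(7 + L))
-133*B(-6) - 134 = -(-798)*(1 + 2*(-6))/(7 - 6) - 134 = -(-798)*(1 - 12)/1 - 134 = -(-798)*(-11) - 134 = -133*66 - 134 = -8778 - 134 = -8912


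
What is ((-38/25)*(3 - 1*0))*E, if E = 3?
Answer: -342/25 ≈ -13.680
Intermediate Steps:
((-38/25)*(3 - 1*0))*E = ((-38/25)*(3 - 1*0))*3 = ((-38*1/25)*(3 + 0))*3 = -38/25*3*3 = -114/25*3 = -342/25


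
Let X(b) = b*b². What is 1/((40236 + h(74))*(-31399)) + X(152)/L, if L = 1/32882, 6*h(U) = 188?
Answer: 438004860834038130685/3793061998 ≈ 1.1548e+11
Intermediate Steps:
h(U) = 94/3 (h(U) = (⅙)*188 = 94/3)
X(b) = b³
L = 1/32882 ≈ 3.0412e-5
1/((40236 + h(74))*(-31399)) + X(152)/L = 1/((40236 + 94/3)*(-31399)) + 152³/(1/32882) = -1/31399/(120802/3) + 3511808*32882 = (3/120802)*(-1/31399) + 115475270656 = -3/3793061998 + 115475270656 = 438004860834038130685/3793061998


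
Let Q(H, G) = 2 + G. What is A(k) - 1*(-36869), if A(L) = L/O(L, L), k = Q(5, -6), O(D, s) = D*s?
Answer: 147475/4 ≈ 36869.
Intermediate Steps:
k = -4 (k = 2 - 6 = -4)
A(L) = 1/L (A(L) = L/((L*L)) = L/(L**2) = L/L**2 = 1/L)
A(k) - 1*(-36869) = 1/(-4) - 1*(-36869) = -1/4 + 36869 = 147475/4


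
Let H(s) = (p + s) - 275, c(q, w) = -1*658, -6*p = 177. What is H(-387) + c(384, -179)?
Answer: -2699/2 ≈ -1349.5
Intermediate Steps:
p = -59/2 (p = -⅙*177 = -59/2 ≈ -29.500)
c(q, w) = -658
H(s) = -609/2 + s (H(s) = (-59/2 + s) - 275 = -609/2 + s)
H(-387) + c(384, -179) = (-609/2 - 387) - 658 = -1383/2 - 658 = -2699/2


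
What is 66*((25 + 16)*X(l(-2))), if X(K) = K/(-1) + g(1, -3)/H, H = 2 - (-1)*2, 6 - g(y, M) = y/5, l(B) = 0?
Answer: 39237/10 ≈ 3923.7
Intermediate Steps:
g(y, M) = 6 - y/5
H = 4 (H = 2 - 1*(-2) = 2 + 2 = 4)
X(K) = 29/20 - K (X(K) = K/(-1) + (6 - 1/5*1)/4 = K*(-1) + (6 - 1/5)*(1/4) = -K + (29/5)*(1/4) = -K + 29/20 = 29/20 - K)
66*((25 + 16)*X(l(-2))) = 66*((25 + 16)*(29/20 - 1*0)) = 66*(41*(29/20 + 0)) = 66*(41*(29/20)) = 66*(1189/20) = 39237/10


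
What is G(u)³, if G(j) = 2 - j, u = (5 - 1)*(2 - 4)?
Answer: 1000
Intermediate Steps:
u = -8 (u = 4*(-2) = -8)
G(u)³ = (2 - 1*(-8))³ = (2 + 8)³ = 10³ = 1000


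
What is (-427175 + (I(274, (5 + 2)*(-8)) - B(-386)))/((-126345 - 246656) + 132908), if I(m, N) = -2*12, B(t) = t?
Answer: 142271/80031 ≈ 1.7777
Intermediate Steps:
I(m, N) = -24
(-427175 + (I(274, (5 + 2)*(-8)) - B(-386)))/((-126345 - 246656) + 132908) = (-427175 + (-24 - 1*(-386)))/((-126345 - 246656) + 132908) = (-427175 + (-24 + 386))/(-373001 + 132908) = (-427175 + 362)/(-240093) = -426813*(-1/240093) = 142271/80031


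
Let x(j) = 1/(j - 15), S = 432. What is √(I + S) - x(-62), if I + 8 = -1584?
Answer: 1/77 + 2*I*√290 ≈ 0.012987 + 34.059*I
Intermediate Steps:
x(j) = 1/(-15 + j)
I = -1592 (I = -8 - 1584 = -1592)
√(I + S) - x(-62) = √(-1592 + 432) - 1/(-15 - 62) = √(-1160) - 1/(-77) = 2*I*√290 - 1*(-1/77) = 2*I*√290 + 1/77 = 1/77 + 2*I*√290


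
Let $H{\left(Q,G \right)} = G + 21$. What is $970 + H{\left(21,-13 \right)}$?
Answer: $978$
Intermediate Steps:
$H{\left(Q,G \right)} = 21 + G$
$970 + H{\left(21,-13 \right)} = 970 + \left(21 - 13\right) = 970 + 8 = 978$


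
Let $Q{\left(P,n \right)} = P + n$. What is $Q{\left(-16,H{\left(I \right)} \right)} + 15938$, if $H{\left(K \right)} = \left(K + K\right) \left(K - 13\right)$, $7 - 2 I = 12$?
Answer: $\frac{31999}{2} \approx 16000.0$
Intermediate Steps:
$I = - \frac{5}{2}$ ($I = \frac{7}{2} - 6 = - \frac{5}{2} \approx -2.5$)
$H{\left(K \right)} = 2 K \left(-13 + K\right)$
$Q{\left(-16,H{\left(I \right)} \right)} + 15938 = \left(-16 + 2 \left(- \frac{5}{2}\right) \left(-13 - \frac{5}{2}\right)\right) + 15938 = \left(-16 + 2 \left(- \frac{5}{2}\right) \left(- \frac{31}{2}\right)\right) + 15938 = \left(-16 + \frac{155}{2}\right) + 15938 = \frac{123}{2} + 15938 = \frac{31999}{2}$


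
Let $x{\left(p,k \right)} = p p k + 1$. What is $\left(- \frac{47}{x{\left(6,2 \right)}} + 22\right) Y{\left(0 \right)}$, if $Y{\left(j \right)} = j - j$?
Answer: $0$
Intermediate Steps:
$Y{\left(j \right)} = 0$
$x{\left(p,k \right)} = 1 + k p^{2}$ ($x{\left(p,k \right)} = p^{2} k + 1 = k p^{2} + 1 = 1 + k p^{2}$)
$\left(- \frac{47}{x{\left(6,2 \right)}} + 22\right) Y{\left(0 \right)} = \left(- \frac{47}{1 + 2 \cdot 6^{2}} + 22\right) 0 = \left(- \frac{47}{1 + 2 \cdot 36} + 22\right) 0 = \left(- \frac{47}{1 + 72} + 22\right) 0 = \left(- \frac{47}{73} + 22\right) 0 = \frac{1559}{73} \cdot 0 = 0$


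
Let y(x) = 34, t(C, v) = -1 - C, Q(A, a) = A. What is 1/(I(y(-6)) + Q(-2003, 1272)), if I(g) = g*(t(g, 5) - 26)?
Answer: -1/4077 ≈ -0.00024528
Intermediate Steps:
I(g) = g*(-27 - g) (I(g) = g*((-1 - g) - 26) = g*(-27 - g))
1/(I(y(-6)) + Q(-2003, 1272)) = 1/(-1*34*(27 + 34) - 2003) = 1/(-1*34*61 - 2003) = 1/(-2074 - 2003) = 1/(-4077) = -1/4077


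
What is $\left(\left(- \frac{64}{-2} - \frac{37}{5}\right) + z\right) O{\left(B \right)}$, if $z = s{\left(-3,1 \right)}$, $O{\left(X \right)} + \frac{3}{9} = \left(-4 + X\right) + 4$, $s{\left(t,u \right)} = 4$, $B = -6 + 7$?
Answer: $\frac{286}{15} \approx 19.067$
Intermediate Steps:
$B = 1$
$O{\left(X \right)} = - \frac{1}{3} + X$ ($O{\left(X \right)} = - \frac{1}{3} + \left(\left(-4 + X\right) + 4\right) = - \frac{1}{3} + X$)
$z = 4$
$\left(\left(- \frac{64}{-2} - \frac{37}{5}\right) + z\right) O{\left(B \right)} = \left(\left(- \frac{64}{-2} - \frac{37}{5}\right) + 4\right) \left(- \frac{1}{3} + 1\right) = \left(\left(\left(-64\right) \left(- \frac{1}{2}\right) - \frac{37}{5}\right) + 4\right) \frac{2}{3} = \left(\left(32 - \frac{37}{5}\right) + 4\right) \frac{2}{3} = \left(\frac{123}{5} + 4\right) \frac{2}{3} = \frac{143}{5} \cdot \frac{2}{3} = \frac{286}{15}$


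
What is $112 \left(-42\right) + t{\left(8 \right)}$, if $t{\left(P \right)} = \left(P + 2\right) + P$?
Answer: $-4686$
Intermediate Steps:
$t{\left(P \right)} = 2 + 2 P$ ($t{\left(P \right)} = \left(2 + P\right) + P = 2 + 2 P$)
$112 \left(-42\right) + t{\left(8 \right)} = 112 \left(-42\right) + \left(2 + 2 \cdot 8\right) = -4704 + \left(2 + 16\right) = -4704 + 18 = -4686$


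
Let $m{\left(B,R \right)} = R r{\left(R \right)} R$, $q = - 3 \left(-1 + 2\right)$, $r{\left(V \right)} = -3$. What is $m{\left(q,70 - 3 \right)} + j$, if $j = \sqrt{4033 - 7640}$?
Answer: $-13467 + i \sqrt{3607} \approx -13467.0 + 60.058 i$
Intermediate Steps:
$q = -3$ ($q = \left(-3\right) 1 = -3$)
$m{\left(B,R \right)} = - 3 R^{2}$ ($m{\left(B,R \right)} = R \left(-3\right) R = - 3 R R = - 3 R^{2}$)
$j = i \sqrt{3607}$ ($j = \sqrt{-3607} = i \sqrt{3607} \approx 60.058 i$)
$m{\left(q,70 - 3 \right)} + j = - 3 \left(70 - 3\right)^{2} + i \sqrt{3607} = - 3 \cdot 67^{2} + i \sqrt{3607} = \left(-3\right) 4489 + i \sqrt{3607} = -13467 + i \sqrt{3607}$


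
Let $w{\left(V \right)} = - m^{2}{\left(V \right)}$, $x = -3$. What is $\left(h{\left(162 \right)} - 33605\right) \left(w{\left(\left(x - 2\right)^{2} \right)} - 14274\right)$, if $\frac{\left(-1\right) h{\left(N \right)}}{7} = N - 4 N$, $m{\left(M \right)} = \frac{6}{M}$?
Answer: $\frac{269449601058}{625} \approx 4.3112 \cdot 10^{8}$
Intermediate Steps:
$w{\left(V \right)} = - \frac{36}{V^{2}}$ ($w{\left(V \right)} = - \left(\frac{6}{V}\right)^{2} = - \frac{36}{V^{2}}$)
$h{\left(N \right)} = 21 N$ ($h{\left(N \right)} = - 7 \left(N - 4 N\right) = - 7 \left(- 3 N\right) = 21 N$)
$\left(h{\left(162 \right)} - 33605\right) \left(w{\left(\left(x - 2\right)^{2} \right)} - 14274\right) = \left(21 \cdot 162 - 33605\right) \left(- \frac{36}{\left(-3 - 2\right)^{4}} - 14274\right) = \left(3402 - 33605\right) \left(- \frac{36}{625} - 14274\right) = - 30203 \left(- \frac{36}{625} - 14274\right) = \left(-30203\right) \left(- \frac{8921286}{625}\right) = \frac{269449601058}{625}$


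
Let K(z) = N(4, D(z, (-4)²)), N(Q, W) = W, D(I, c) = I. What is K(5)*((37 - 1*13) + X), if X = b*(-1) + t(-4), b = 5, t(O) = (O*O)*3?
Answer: 335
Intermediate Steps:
t(O) = 3*O² (t(O) = O²*3 = 3*O²)
K(z) = z
X = 43 (X = 5*(-1) + 3*(-4)² = -5 + 3*16 = -5 + 48 = 43)
K(5)*((37 - 1*13) + X) = 5*((37 - 1*13) + 43) = 5*((37 - 13) + 43) = 5*(24 + 43) = 5*67 = 335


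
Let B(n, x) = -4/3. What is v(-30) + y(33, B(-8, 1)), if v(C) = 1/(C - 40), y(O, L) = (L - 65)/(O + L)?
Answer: -561/266 ≈ -2.1090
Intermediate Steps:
B(n, x) = -4/3 (B(n, x) = -4*⅓ = -4/3)
y(O, L) = (-65 + L)/(L + O)
v(C) = 1/(-40 + C)
v(-30) + y(33, B(-8, 1)) = 1/(-40 - 30) + (-65 - 4/3)/(-4/3 + 33) = 1/(-70) - 199/3/(95/3) = -1/70 + (3/95)*(-199/3) = -1/70 - 199/95 = -561/266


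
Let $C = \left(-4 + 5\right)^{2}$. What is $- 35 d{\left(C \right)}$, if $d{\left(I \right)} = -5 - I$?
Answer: $210$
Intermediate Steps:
$C = 1$ ($C = 1^{2} = 1$)
$- 35 d{\left(C \right)} = - 35 \left(-5 - 1\right) = \left(-35\right) \left(-6\right) = 210$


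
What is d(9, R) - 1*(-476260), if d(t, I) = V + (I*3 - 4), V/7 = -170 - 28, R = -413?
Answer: 473631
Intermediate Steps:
V = -1386 (V = 7*(-170 - 28) = 7*(-198) = -1386)
d(t, I) = -1390 + 3*I (d(t, I) = -1386 + (I*3 - 4) = -1386 + (3*I - 4) = -1386 + (-4 + 3*I) = -1390 + 3*I)
d(9, R) - 1*(-476260) = (-1390 + 3*(-413)) - 1*(-476260) = (-1390 - 1239) + 476260 = -2629 + 476260 = 473631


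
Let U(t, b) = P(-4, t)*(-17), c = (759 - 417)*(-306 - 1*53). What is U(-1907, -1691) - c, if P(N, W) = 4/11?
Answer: 1350490/11 ≈ 1.2277e+5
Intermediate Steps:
P(N, W) = 4/11 (P(N, W) = 4*(1/11) = 4/11)
c = -122778 (c = 342*(-306 - 53) = 342*(-359) = -122778)
U(t, b) = -68/11 (U(t, b) = (4/11)*(-17) = -68/11)
U(-1907, -1691) - c = -68/11 - 1*(-122778) = -68/11 + 122778 = 1350490/11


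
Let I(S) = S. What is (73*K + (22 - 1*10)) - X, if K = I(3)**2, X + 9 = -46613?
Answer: 47291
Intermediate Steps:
X = -46622 (X = -9 - 46613 = -46622)
K = 9 (K = 3**2 = 9)
(73*K + (22 - 1*10)) - X = (73*9 + (22 - 1*10)) - 1*(-46622) = (657 + (22 - 10)) + 46622 = (657 + 12) + 46622 = 669 + 46622 = 47291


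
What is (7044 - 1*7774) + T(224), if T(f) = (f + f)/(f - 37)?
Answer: -136062/187 ≈ -727.60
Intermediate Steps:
T(f) = 2*f/(-37 + f) (T(f) = (2*f)/(-37 + f) = 2*f/(-37 + f))
(7044 - 1*7774) + T(224) = (7044 - 1*7774) + 2*224/(-37 + 224) = (7044 - 7774) + 2*224/187 = -730 + 2*224*(1/187) = -730 + 448/187 = -136062/187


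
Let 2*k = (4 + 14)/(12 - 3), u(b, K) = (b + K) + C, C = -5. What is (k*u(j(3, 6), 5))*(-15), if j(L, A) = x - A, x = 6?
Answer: 0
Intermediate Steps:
j(L, A) = 6 - A
u(b, K) = -5 + K + b (u(b, K) = (b + K) - 5 = (K + b) - 5 = -5 + K + b)
k = 1 (k = ((4 + 14)/(12 - 3))/2 = (18/9)/2 = (18*(1/9))/2 = (1/2)*2 = 1)
(k*u(j(3, 6), 5))*(-15) = (1*(-5 + 5 + (6 - 1*6)))*(-15) = (1*(-5 + 5 + (6 - 6)))*(-15) = (1*(-5 + 5 + 0))*(-15) = (1*0)*(-15) = 0*(-15) = 0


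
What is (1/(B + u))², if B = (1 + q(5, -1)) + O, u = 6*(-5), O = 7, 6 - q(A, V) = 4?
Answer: 1/400 ≈ 0.0025000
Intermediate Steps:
q(A, V) = 2 (q(A, V) = 6 - 1*4 = 6 - 4 = 2)
u = -30
B = 10 (B = (1 + 2) + 7 = 3 + 7 = 10)
(1/(B + u))² = (1/(10 - 30))² = (1/(-20))² = (-1/20)² = 1/400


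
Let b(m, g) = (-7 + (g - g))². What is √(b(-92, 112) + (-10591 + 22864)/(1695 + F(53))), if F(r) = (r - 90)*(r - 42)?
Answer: √24273970/644 ≈ 7.6504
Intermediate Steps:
F(r) = (-90 + r)*(-42 + r)
b(m, g) = 49 (b(m, g) = (-7 + 0)² = (-7)² = 49)
√(b(-92, 112) + (-10591 + 22864)/(1695 + F(53))) = √(49 + (-10591 + 22864)/(1695 + (3780 + 53² - 132*53))) = √(49 + 12273/(1695 + (3780 + 2809 - 6996))) = √(49 + 12273/(1695 - 407)) = √(49 + 12273/1288) = √(75385/1288) = √24273970/644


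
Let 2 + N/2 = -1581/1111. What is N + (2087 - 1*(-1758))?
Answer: 4264189/1111 ≈ 3838.2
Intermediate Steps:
N = -7606/1111 (N = -4 + 2*(-1581/1111) = -4 - 3162/1111 = -7606/1111 ≈ -6.8461)
N + (2087 - 1*(-1758)) = -7606/1111 + (2087 - 1*(-1758)) = -7606/1111 + (2087 + 1758) = -7606/1111 + 3845 = 4264189/1111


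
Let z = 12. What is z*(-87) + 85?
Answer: -959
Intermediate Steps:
z*(-87) + 85 = 12*(-87) + 85 = -1044 + 85 = -959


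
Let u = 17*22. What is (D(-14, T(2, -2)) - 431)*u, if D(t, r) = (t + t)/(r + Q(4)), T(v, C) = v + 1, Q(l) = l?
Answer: -162690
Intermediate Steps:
T(v, C) = 1 + v
D(t, r) = 2*t/(4 + r) (D(t, r) = (t + t)/(r + 4) = (2*t)/(4 + r) = 2*t/(4 + r))
u = 374
(D(-14, T(2, -2)) - 431)*u = (2*(-14)/(4 + (1 + 2)) - 431)*374 = (2*(-14)/(4 + 3) - 431)*374 = (2*(-14)/7 - 431)*374 = (2*(-14)*(⅐) - 431)*374 = (-4 - 431)*374 = -435*374 = -162690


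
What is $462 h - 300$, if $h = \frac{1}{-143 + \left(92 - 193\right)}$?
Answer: $- \frac{36831}{122} \approx -301.89$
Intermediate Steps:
$h = - \frac{1}{244}$ ($h = \frac{1}{-143 + \left(92 - 193\right)} = \frac{1}{-143 - 101} = \frac{1}{-244} = - \frac{1}{244} \approx -0.0040984$)
$462 h - 300 = 462 \left(- \frac{1}{244}\right) - 300 = - \frac{231}{122} - 300 = - \frac{36831}{122}$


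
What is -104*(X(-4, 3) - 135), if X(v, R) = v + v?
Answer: 14872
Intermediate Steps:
X(v, R) = 2*v
-104*(X(-4, 3) - 135) = -104*(2*(-4) - 135) = -104*(-8 - 135) = -104*(-143) = 14872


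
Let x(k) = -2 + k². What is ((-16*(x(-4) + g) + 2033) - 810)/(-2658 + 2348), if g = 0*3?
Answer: -999/310 ≈ -3.2226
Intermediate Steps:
g = 0
((-16*(x(-4) + g) + 2033) - 810)/(-2658 + 2348) = ((-16*((-2 + (-4)²) + 0) + 2033) - 810)/(-2658 + 2348) = ((-16*((-2 + 16) + 0) + 2033) - 810)/(-310) = ((-16*(14 + 0) + 2033) - 810)*(-1/310) = ((-16*14 + 2033) - 810)*(-1/310) = ((-224 + 2033) - 810)*(-1/310) = (1809 - 810)*(-1/310) = 999*(-1/310) = -999/310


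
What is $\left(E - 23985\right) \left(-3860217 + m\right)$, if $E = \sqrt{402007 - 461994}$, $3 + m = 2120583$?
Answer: $41725193445 - 1739637 i \sqrt{59987} \approx 4.1725 \cdot 10^{10} - 4.2608 \cdot 10^{8} i$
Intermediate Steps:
$m = 2120580$ ($m = -3 + 2120583 = 2120580$)
$E = i \sqrt{59987}$ ($E = \sqrt{-59987} = i \sqrt{59987} \approx 244.92 i$)
$\left(E - 23985\right) \left(-3860217 + m\right) = \left(i \sqrt{59987} - 23985\right) \left(-3860217 + 2120580\right) = \left(i \sqrt{59987} - 23985\right) \left(-1739637\right) = \left(-23985 + i \sqrt{59987}\right) \left(-1739637\right) = 41725193445 - 1739637 i \sqrt{59987}$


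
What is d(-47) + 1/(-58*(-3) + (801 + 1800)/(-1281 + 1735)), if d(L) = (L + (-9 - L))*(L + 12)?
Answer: 25703509/81597 ≈ 315.01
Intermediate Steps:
d(L) = -108 - 9*L (d(L) = -9*(12 + L) = -108 - 9*L)
d(-47) + 1/(-58*(-3) + (801 + 1800)/(-1281 + 1735)) = (-108 - 9*(-47)) + 1/(-58*(-3) + (801 + 1800)/(-1281 + 1735)) = (-108 + 423) + 1/(174 + 2601/454) = 315 + 1/(174 + 2601*(1/454)) = 315 + 1/(174 + 2601/454) = 315 + 1/(81597/454) = 315 + 454/81597 = 25703509/81597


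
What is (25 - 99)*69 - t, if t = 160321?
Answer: -165427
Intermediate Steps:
(25 - 99)*69 - t = (25 - 99)*69 - 1*160321 = -74*69 - 160321 = -5106 - 160321 = -165427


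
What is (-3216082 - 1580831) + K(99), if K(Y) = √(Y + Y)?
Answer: -4796913 + 3*√22 ≈ -4.7969e+6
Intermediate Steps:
K(Y) = √2*√Y (K(Y) = √(2*Y) = √2*√Y)
(-3216082 - 1580831) + K(99) = (-3216082 - 1580831) + √2*√99 = -4796913 + √2*(3*√11) = -4796913 + 3*√22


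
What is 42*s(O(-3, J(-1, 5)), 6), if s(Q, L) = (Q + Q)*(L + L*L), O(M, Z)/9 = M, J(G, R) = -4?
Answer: -95256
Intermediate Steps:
O(M, Z) = 9*M
s(Q, L) = 2*Q*(L + L**2) (s(Q, L) = (2*Q)*(L + L**2) = 2*Q*(L + L**2))
42*s(O(-3, J(-1, 5)), 6) = 42*(2*6*(9*(-3))*(1 + 6)) = 42*(2*6*(-27)*7) = 42*(-2268) = -95256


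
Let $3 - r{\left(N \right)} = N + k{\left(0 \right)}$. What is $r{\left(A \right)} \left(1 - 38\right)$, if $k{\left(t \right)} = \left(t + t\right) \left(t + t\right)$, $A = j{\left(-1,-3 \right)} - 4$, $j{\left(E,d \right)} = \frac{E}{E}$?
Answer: $-222$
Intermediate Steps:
$j{\left(E,d \right)} = 1$
$A = -3$ ($A = 1 - 4 = -3$)
$k{\left(t \right)} = 4 t^{2}$ ($k{\left(t \right)} = 2 t 2 t = 4 t^{2}$)
$r{\left(N \right)} = 3 - N$ ($r{\left(N \right)} = 3 - \left(N + 4 \cdot 0^{2}\right) = 3 - \left(N + 4 \cdot 0\right) = 3 - \left(N + 0\right) = 3 - N$)
$r{\left(A \right)} \left(1 - 38\right) = \left(3 - -3\right) \left(1 - 38\right) = \left(3 + 3\right) \left(-37\right) = 6 \left(-37\right) = -222$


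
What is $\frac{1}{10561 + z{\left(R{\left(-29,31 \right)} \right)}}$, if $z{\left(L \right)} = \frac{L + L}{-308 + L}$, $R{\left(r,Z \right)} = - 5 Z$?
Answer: $\frac{463}{4890053} \approx 9.4682 \cdot 10^{-5}$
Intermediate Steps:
$z{\left(L \right)} = \frac{2 L}{-308 + L}$
$\frac{1}{10561 + z{\left(R{\left(-29,31 \right)} \right)}} = \frac{1}{10561 + \frac{2 \left(\left(-5\right) 31\right)}{-308 - 155}} = \frac{1}{10561 + 2 \left(-155\right) \frac{1}{-308 - 155}} = \frac{1}{10561 + 2 \left(-155\right) \frac{1}{-463}} = \frac{1}{10561 + 2 \left(-155\right) \left(- \frac{1}{463}\right)} = \frac{1}{10561 + \frac{310}{463}} = \frac{1}{\frac{4890053}{463}} = \frac{463}{4890053}$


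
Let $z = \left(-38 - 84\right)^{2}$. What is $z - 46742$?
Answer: $-31858$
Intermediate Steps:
$z = 14884$ ($z = \left(-122\right)^{2} = 14884$)
$z - 46742 = 14884 - 46742 = -31858$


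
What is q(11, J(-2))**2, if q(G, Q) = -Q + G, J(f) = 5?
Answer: 36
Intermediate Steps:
q(G, Q) = G - Q
q(11, J(-2))**2 = (11 - 1*5)**2 = (11 - 5)**2 = 6**2 = 36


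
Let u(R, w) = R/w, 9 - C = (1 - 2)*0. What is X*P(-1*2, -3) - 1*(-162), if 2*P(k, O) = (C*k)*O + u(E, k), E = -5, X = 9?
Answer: 1665/4 ≈ 416.25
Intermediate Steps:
C = 9 (C = 9 - (1 - 2)*0 = 9 - (-1)*0 = 9 - 1*0 = 9 + 0 = 9)
P(k, O) = -5/(2*k) + 9*O*k/2 (P(k, O) = ((9*k)*O - 5/k)/2 = (9*O*k - 5/k)/2 = (-5/k + 9*O*k)/2 = -5/(2*k) + 9*O*k/2)
X*P(-1*2, -3) - 1*(-162) = 9*((-5 + 9*(-3)*(-1*2)**2)/(2*((-1*2)))) - 1*(-162) = 9*((1/2)*(-5 + 9*(-3)*(-2)**2)/(-2)) + 162 = 9*((1/2)*(-1/2)*(-5 + 9*(-3)*4)) + 162 = 9*((1/2)*(-1/2)*(-5 - 108)) + 162 = 9*((1/2)*(-1/2)*(-113)) + 162 = 9*(113/4) + 162 = 1017/4 + 162 = 1665/4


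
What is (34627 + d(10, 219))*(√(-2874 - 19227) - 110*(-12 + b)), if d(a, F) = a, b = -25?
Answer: 140972590 + 34637*I*√22101 ≈ 1.4097e+8 + 5.1493e+6*I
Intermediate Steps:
(34627 + d(10, 219))*(√(-2874 - 19227) - 110*(-12 + b)) = (34627 + 10)*(√(-2874 - 19227) - 110*(-12 - 25)) = 34637*(√(-22101) - 110*(-37)) = 34637*(I*√22101 + 4070) = 34637*(4070 + I*√22101) = 140972590 + 34637*I*√22101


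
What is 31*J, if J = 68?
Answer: 2108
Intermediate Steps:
31*J = 31*68 = 2108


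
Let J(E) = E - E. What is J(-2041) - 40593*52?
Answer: -2110836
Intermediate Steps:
J(E) = 0
J(-2041) - 40593*52 = 0 - 40593*52 = 0 - 1*2110836 = 0 - 2110836 = -2110836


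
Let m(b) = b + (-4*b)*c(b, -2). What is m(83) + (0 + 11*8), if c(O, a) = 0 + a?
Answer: 835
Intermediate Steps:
c(O, a) = a
m(b) = 9*b (m(b) = b - 4*b*(-2) = b + 8*b = 9*b)
m(83) + (0 + 11*8) = 9*83 + (0 + 11*8) = 747 + (0 + 88) = 747 + 88 = 835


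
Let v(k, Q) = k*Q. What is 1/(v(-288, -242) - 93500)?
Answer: -1/23804 ≈ -4.2010e-5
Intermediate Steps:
v(k, Q) = Q*k
1/(v(-288, -242) - 93500) = 1/(-242*(-288) - 93500) = 1/(69696 - 93500) = 1/(-23804) = -1/23804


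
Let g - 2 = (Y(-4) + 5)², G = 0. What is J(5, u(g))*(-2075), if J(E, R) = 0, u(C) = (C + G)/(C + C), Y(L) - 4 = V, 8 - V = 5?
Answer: 0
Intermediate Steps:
V = 3 (V = 8 - 1*5 = 8 - 5 = 3)
Y(L) = 7 (Y(L) = 4 + 3 = 7)
g = 146 (g = 2 + (7 + 5)² = 2 + 12² = 2 + 144 = 146)
u(C) = ½ (u(C) = (C + 0)/(C + C) = C/((2*C)) = C*(1/(2*C)) = ½)
J(5, u(g))*(-2075) = 0*(-2075) = 0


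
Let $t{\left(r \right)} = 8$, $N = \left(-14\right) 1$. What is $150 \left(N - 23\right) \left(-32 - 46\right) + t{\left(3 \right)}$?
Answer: $432908$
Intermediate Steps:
$N = -14$
$150 \left(N - 23\right) \left(-32 - 46\right) + t{\left(3 \right)} = 150 \left(-14 - 23\right) \left(-32 - 46\right) + 8 = 150 \left(\left(-37\right) \left(-78\right)\right) + 8 = 150 \cdot 2886 + 8 = 432900 + 8 = 432908$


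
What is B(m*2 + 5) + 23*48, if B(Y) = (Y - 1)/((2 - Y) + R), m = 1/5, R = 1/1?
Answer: 6613/6 ≈ 1102.2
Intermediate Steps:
R = 1
m = ⅕ ≈ 0.20000
B(Y) = (-1 + Y)/(3 - Y) (B(Y) = (Y - 1)/((2 - Y) + 1) = (-1 + Y)/(3 - Y))
B(m*2 + 5) + 23*48 = (-1 + ((⅕)*2 + 5))/(3 - ((⅕)*2 + 5)) + 23*48 = (-1 + (⅖ + 5))/(3 - (⅖ + 5)) + 1104 = (-1 + 27/5)/(3 - 1*27/5) + 1104 = (22/5)/(3 - 27/5) + 1104 = (22/5)/(-12/5) + 1104 = -5/12*22/5 + 1104 = -11/6 + 1104 = 6613/6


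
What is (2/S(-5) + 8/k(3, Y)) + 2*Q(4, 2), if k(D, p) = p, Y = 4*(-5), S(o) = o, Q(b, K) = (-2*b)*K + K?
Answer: -144/5 ≈ -28.800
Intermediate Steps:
Q(b, K) = K - 2*K*b (Q(b, K) = -2*K*b + K = K - 2*K*b)
Y = -20
(2/S(-5) + 8/k(3, Y)) + 2*Q(4, 2) = (2/(-5) + 8/(-20)) + 2*(2*(1 - 2*4)) = (2*(-⅕) + 8*(-1/20)) + 2*(2*(1 - 8)) = (-⅖ - ⅖) + 2*(2*(-7)) = -⅘ + 2*(-14) = -⅘ - 28 = -144/5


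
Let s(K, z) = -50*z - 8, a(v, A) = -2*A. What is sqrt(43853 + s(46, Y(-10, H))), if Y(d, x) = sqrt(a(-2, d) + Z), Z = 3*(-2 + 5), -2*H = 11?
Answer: sqrt(43845 - 50*sqrt(29)) ≈ 208.75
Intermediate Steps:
H = -11/2 (H = -1/2*11 = -11/2 ≈ -5.5000)
Z = 9 (Z = 3*3 = 9)
Y(d, x) = sqrt(9 - 2*d) (Y(d, x) = sqrt(-2*d + 9) = sqrt(9 - 2*d))
s(K, z) = -8 - 50*z
sqrt(43853 + s(46, Y(-10, H))) = sqrt(43853 + (-8 - 50*sqrt(9 - 2*(-10)))) = sqrt(43853 + (-8 - 50*sqrt(9 + 20))) = sqrt(43853 + (-8 - 50*sqrt(29))) = sqrt(43845 - 50*sqrt(29))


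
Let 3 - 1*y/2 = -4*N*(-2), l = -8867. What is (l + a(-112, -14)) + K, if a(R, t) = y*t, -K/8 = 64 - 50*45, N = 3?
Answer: 9209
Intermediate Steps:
K = 17488 (K = -8*(64 - 50*45) = -8*(64 - 2250) = -8*(-2186) = 17488)
y = -42 (y = 6 - 2*(-4*3)*(-2) = 6 - (-24)*(-2) = 6 - 2*24 = 6 - 48 = -42)
a(R, t) = -42*t
(l + a(-112, -14)) + K = (-8867 - 42*(-14)) + 17488 = (-8867 + 588) + 17488 = -8279 + 17488 = 9209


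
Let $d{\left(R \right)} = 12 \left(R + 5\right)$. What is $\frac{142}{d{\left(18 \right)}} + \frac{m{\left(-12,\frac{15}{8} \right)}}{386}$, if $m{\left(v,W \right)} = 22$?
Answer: $\frac{15221}{26634} \approx 0.57149$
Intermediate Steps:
$d{\left(R \right)} = 60 + 12 R$ ($d{\left(R \right)} = 12 \left(5 + R\right) = 60 + 12 R$)
$\frac{142}{d{\left(18 \right)}} + \frac{m{\left(-12,\frac{15}{8} \right)}}{386} = \frac{142}{60 + 12 \cdot 18} + \frac{22}{386} = \frac{142}{60 + 216} + 22 \cdot \frac{1}{386} = \frac{142}{276} + \frac{11}{193} = 142 \cdot \frac{1}{276} + \frac{11}{193} = \frac{71}{138} + \frac{11}{193} = \frac{15221}{26634}$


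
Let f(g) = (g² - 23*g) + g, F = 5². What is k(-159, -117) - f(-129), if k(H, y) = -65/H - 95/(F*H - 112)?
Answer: -12657816247/649833 ≈ -19479.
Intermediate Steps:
F = 25
f(g) = g² - 22*g
k(H, y) = -95/(-112 + 25*H) - 65/H (k(H, y) = -65/H - 95/(25*H - 112) = -65/H - 95/(-112 + 25*H) = -95/(-112 + 25*H) - 65/H)
k(-159, -117) - f(-129) = 40*(182 - 43*(-159))/(-159*(-112 + 25*(-159))) - (-129)*(-22 - 129) = 40*(-1/159)*(182 + 6837)/(-112 - 3975) - (-129)*(-151) = 40*(-1/159)*7019/(-4087) - 1*19479 = 40*(-1/159)*(-1/4087)*7019 - 19479 = 280760/649833 - 19479 = -12657816247/649833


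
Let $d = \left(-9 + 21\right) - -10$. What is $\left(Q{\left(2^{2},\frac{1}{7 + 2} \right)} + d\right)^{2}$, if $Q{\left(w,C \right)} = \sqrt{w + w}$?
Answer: $492 + 88 \sqrt{2} \approx 616.45$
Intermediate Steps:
$Q{\left(w,C \right)} = \sqrt{2} \sqrt{w}$ ($Q{\left(w,C \right)} = \sqrt{2 w} = \sqrt{2} \sqrt{w}$)
$d = 22$ ($d = 12 + 10 = 22$)
$\left(Q{\left(2^{2},\frac{1}{7 + 2} \right)} + d\right)^{2} = \left(\sqrt{2} \sqrt{2^{2}} + 22\right)^{2} = \left(\sqrt{2} \sqrt{4} + 22\right)^{2} = \left(\sqrt{2} \cdot 2 + 22\right)^{2} = \left(2 \sqrt{2} + 22\right)^{2} = \left(22 + 2 \sqrt{2}\right)^{2}$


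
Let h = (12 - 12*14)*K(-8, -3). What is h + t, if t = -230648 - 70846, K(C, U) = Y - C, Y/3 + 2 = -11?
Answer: -296658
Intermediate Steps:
Y = -39 (Y = -6 + 3*(-11) = -6 - 33 = -39)
K(C, U) = -39 - C
t = -301494
h = 4836 (h = (12 - 12*14)*(-39 - 1*(-8)) = (12 - 168)*(-39 + 8) = -156*(-31) = 4836)
h + t = 4836 - 301494 = -296658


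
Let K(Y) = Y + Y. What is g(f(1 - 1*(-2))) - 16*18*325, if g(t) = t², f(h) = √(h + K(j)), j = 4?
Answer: -93589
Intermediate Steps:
K(Y) = 2*Y
f(h) = √(8 + h) (f(h) = √(h + 2*4) = √(h + 8) = √(8 + h))
g(f(1 - 1*(-2))) - 16*18*325 = (√(8 + (1 - 1*(-2))))² - 16*18*325 = (√(8 + (1 + 2)))² - 288*325 = (√(8 + 3))² - 93600 = (√11)² - 93600 = 11 - 93600 = -93589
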